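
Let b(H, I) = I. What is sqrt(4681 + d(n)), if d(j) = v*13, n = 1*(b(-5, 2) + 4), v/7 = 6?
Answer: sqrt(5227) ≈ 72.298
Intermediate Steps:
v = 42 (v = 7*6 = 42)
n = 6 (n = 1*(2 + 4) = 1*6 = 6)
d(j) = 546 (d(j) = 42*13 = 546)
sqrt(4681 + d(n)) = sqrt(4681 + 546) = sqrt(5227)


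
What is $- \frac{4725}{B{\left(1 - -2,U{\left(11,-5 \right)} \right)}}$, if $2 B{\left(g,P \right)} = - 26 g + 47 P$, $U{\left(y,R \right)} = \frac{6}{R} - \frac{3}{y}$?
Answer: $\frac{173250}{2699} \approx 64.19$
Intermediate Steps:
$U{\left(y,R \right)} = - \frac{3}{y} + \frac{6}{R}$
$B{\left(g,P \right)} = - 13 g + \frac{47 P}{2}$ ($B{\left(g,P \right)} = \frac{- 26 g + 47 P}{2} = - 13 g + \frac{47 P}{2}$)
$- \frac{4725}{B{\left(1 - -2,U{\left(11,-5 \right)} \right)}} = - \frac{4725}{- 13 \left(1 - -2\right) + \frac{47 \left(- \frac{3}{11} + \frac{6}{-5}\right)}{2}} = - \frac{4725}{- 13 \left(1 + 2\right) + \frac{47 \left(\left(-3\right) \frac{1}{11} + 6 \left(- \frac{1}{5}\right)\right)}{2}} = - \frac{4725}{\left(-13\right) 3 + \frac{47 \left(- \frac{3}{11} - \frac{6}{5}\right)}{2}} = - \frac{4725}{-39 + \frac{47}{2} \left(- \frac{81}{55}\right)} = - \frac{4725}{-39 - \frac{3807}{110}} = - \frac{4725}{- \frac{8097}{110}} = \left(-4725\right) \left(- \frac{110}{8097}\right) = \frac{173250}{2699}$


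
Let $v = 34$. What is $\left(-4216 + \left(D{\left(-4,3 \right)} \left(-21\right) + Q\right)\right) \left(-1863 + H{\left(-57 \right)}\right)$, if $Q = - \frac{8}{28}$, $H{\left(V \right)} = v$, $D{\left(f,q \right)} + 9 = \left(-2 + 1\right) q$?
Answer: $\frac{50754750}{7} \approx 7.2507 \cdot 10^{6}$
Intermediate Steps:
$D{\left(f,q \right)} = -9 - q$ ($D{\left(f,q \right)} = -9 + \left(-2 + 1\right) q = -9 - q$)
$H{\left(V \right)} = 34$
$Q = - \frac{2}{7}$ ($Q = \left(-8\right) \frac{1}{28} = - \frac{2}{7} \approx -0.28571$)
$\left(-4216 + \left(D{\left(-4,3 \right)} \left(-21\right) + Q\right)\right) \left(-1863 + H{\left(-57 \right)}\right) = \left(-4216 - \left(\frac{2}{7} - \left(-9 - 3\right) \left(-21\right)\right)\right) \left(-1863 + 34\right) = \left(-4216 - \left(\frac{2}{7} - \left(-9 - 3\right) \left(-21\right)\right)\right) \left(-1829\right) = \left(-4216 - - \frac{1762}{7}\right) \left(-1829\right) = \left(-4216 + \left(252 - \frac{2}{7}\right)\right) \left(-1829\right) = \left(-4216 + \frac{1762}{7}\right) \left(-1829\right) = \left(- \frac{27750}{7}\right) \left(-1829\right) = \frac{50754750}{7}$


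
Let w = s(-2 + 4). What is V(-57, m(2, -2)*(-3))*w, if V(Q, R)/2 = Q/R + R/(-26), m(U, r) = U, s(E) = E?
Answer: 506/13 ≈ 38.923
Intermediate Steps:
w = 2 (w = -2 + 4 = 2)
V(Q, R) = -R/13 + 2*Q/R (V(Q, R) = 2*(Q/R + R/(-26)) = 2*(Q/R + R*(-1/26)) = 2*(Q/R - R/26) = 2*(-R/26 + Q/R) = -R/13 + 2*Q/R)
V(-57, m(2, -2)*(-3))*w = (-2*(-3)/13 + 2*(-57)/(2*(-3)))*2 = (-1/13*(-6) + 2*(-57)/(-6))*2 = (6/13 + 2*(-57)*(-1/6))*2 = (6/13 + 19)*2 = (253/13)*2 = 506/13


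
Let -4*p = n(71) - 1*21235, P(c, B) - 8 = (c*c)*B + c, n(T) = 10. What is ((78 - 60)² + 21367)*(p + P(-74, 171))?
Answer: 81700127595/4 ≈ 2.0425e+10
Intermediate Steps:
P(c, B) = 8 + c + B*c² (P(c, B) = 8 + ((c*c)*B + c) = 8 + (c²*B + c) = 8 + (B*c² + c) = 8 + (c + B*c²) = 8 + c + B*c²)
p = 21225/4 (p = -(10 - 1*21235)/4 = -(10 - 21235)/4 = -¼*(-21225) = 21225/4 ≈ 5306.3)
((78 - 60)² + 21367)*(p + P(-74, 171)) = ((78 - 60)² + 21367)*(21225/4 + (8 - 74 + 171*(-74)²)) = (18² + 21367)*(21225/4 + (8 - 74 + 171*5476)) = (324 + 21367)*(21225/4 + (8 - 74 + 936396)) = 21691*(21225/4 + 936330) = 21691*(3766545/4) = 81700127595/4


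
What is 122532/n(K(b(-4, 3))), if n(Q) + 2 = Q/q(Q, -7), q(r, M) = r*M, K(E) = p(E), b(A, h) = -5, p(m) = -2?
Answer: -285908/5 ≈ -57182.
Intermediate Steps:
K(E) = -2
q(r, M) = M*r
n(Q) = -15/7 (n(Q) = -2 + Q/((-7*Q)) = -2 + Q*(-1/(7*Q)) = -2 - 1/7 = -15/7)
122532/n(K(b(-4, 3))) = 122532/(-15/7) = 122532*(-7/15) = -285908/5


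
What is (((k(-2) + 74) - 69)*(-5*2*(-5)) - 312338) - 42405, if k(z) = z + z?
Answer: -354693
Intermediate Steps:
k(z) = 2*z
(((k(-2) + 74) - 69)*(-5*2*(-5)) - 312338) - 42405 = (((2*(-2) + 74) - 69)*(-5*2*(-5)) - 312338) - 42405 = (((-4 + 74) - 69)*(-10*(-5)) - 312338) - 42405 = ((70 - 69)*50 - 312338) - 42405 = (1*50 - 312338) - 42405 = (50 - 312338) - 42405 = -312288 - 42405 = -354693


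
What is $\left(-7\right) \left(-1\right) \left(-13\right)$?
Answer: $-91$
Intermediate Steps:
$\left(-7\right) \left(-1\right) \left(-13\right) = 7 \left(-13\right) = -91$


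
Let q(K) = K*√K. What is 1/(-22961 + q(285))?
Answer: -22961/504058396 - 285*√285/504058396 ≈ -5.5098e-5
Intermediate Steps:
q(K) = K^(3/2)
1/(-22961 + q(285)) = 1/(-22961 + 285^(3/2)) = 1/(-22961 + 285*√285)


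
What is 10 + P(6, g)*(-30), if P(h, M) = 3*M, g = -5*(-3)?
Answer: -1340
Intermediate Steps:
g = 15
10 + P(6, g)*(-30) = 10 + (3*15)*(-30) = 10 + 45*(-30) = 10 - 1350 = -1340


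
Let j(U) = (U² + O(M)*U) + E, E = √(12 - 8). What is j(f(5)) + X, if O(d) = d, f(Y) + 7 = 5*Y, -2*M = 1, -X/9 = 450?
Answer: -3733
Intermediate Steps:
X = -4050 (X = -9*450 = -4050)
M = -½ (M = -½*1 = -½ ≈ -0.50000)
f(Y) = -7 + 5*Y
E = 2 (E = √4 = 2)
j(U) = 2 + U² - U/2 (j(U) = (U² - U/2) + 2 = 2 + U² - U/2)
j(f(5)) + X = (2 + (-7 + 5*5)² - (-7 + 5*5)/2) - 4050 = (2 + (-7 + 25)² - (-7 + 25)/2) - 4050 = (2 + 18² - ½*18) - 4050 = (2 + 324 - 9) - 4050 = 317 - 4050 = -3733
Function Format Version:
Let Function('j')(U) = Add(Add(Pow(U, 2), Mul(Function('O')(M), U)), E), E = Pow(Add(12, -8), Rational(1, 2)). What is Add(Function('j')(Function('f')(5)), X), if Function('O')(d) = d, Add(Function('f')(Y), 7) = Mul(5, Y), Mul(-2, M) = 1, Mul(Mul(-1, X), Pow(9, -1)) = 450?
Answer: -3733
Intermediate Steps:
X = -4050 (X = Mul(-9, 450) = -4050)
M = Rational(-1, 2) (M = Mul(Rational(-1, 2), 1) = Rational(-1, 2) ≈ -0.50000)
Function('f')(Y) = Add(-7, Mul(5, Y))
E = 2 (E = Pow(4, Rational(1, 2)) = 2)
Function('j')(U) = Add(2, Pow(U, 2), Mul(Rational(-1, 2), U)) (Function('j')(U) = Add(Add(Pow(U, 2), Mul(Rational(-1, 2), U)), 2) = Add(2, Pow(U, 2), Mul(Rational(-1, 2), U)))
Add(Function('j')(Function('f')(5)), X) = Add(Add(2, Pow(Add(-7, Mul(5, 5)), 2), Mul(Rational(-1, 2), Add(-7, Mul(5, 5)))), -4050) = Add(Add(2, Pow(Add(-7, 25), 2), Mul(Rational(-1, 2), Add(-7, 25))), -4050) = Add(Add(2, Pow(18, 2), Mul(Rational(-1, 2), 18)), -4050) = Add(Add(2, 324, -9), -4050) = Add(317, -4050) = -3733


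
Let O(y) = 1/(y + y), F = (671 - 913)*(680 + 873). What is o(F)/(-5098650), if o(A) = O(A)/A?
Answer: -1/1440319497223054800 ≈ -6.9429e-19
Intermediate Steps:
F = -375826 (F = -242*1553 = -375826)
O(y) = 1/(2*y)
o(A) = 1/(2*A²) (o(A) = (1/(2*A))/A = 1/(2*A²))
o(F)/(-5098650) = ((½)/(-375826)²)/(-5098650) = ((½)*(1/141245182276))*(-1/5098650) = (1/282490364552)*(-1/5098650) = -1/1440319497223054800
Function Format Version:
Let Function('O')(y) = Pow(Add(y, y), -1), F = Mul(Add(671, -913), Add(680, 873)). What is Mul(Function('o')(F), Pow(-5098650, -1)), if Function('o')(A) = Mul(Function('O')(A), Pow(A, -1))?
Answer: Rational(-1, 1440319497223054800) ≈ -6.9429e-19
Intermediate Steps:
F = -375826 (F = Mul(-242, 1553) = -375826)
Function('O')(y) = Mul(Rational(1, 2), Pow(y, -1)) (Function('O')(y) = Pow(Mul(2, y), -1) = Mul(Rational(1, 2), Pow(y, -1)))
Function('o')(A) = Mul(Rational(1, 2), Pow(A, -2)) (Function('o')(A) = Mul(Mul(Rational(1, 2), Pow(A, -1)), Pow(A, -1)) = Mul(Rational(1, 2), Pow(A, -2)))
Mul(Function('o')(F), Pow(-5098650, -1)) = Mul(Mul(Rational(1, 2), Pow(-375826, -2)), Pow(-5098650, -1)) = Mul(Mul(Rational(1, 2), Rational(1, 141245182276)), Rational(-1, 5098650)) = Mul(Rational(1, 282490364552), Rational(-1, 5098650)) = Rational(-1, 1440319497223054800)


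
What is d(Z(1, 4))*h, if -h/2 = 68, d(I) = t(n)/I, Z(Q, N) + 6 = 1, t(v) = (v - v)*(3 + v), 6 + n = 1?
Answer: 0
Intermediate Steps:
n = -5 (n = -6 + 1 = -5)
t(v) = 0 (t(v) = 0*(3 + v) = 0)
Z(Q, N) = -5 (Z(Q, N) = -6 + 1 = -5)
d(I) = 0 (d(I) = 0/I = 0)
h = -136 (h = -2*68 = -136)
d(Z(1, 4))*h = 0*(-136) = 0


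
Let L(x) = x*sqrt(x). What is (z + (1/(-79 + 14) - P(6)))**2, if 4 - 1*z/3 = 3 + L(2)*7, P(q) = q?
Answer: 14944216/4225 + 16464*sqrt(2)/65 ≈ 3895.3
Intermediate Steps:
L(x) = x**(3/2)
z = 3 - 42*sqrt(2) (z = 12 - 3*(3 + 2**(3/2)*7) = 12 - 3*(3 + (2*sqrt(2))*7) = 12 - 3*(3 + 14*sqrt(2)) = 12 + (-9 - 42*sqrt(2)) = 3 - 42*sqrt(2) ≈ -56.397)
(z + (1/(-79 + 14) - P(6)))**2 = ((3 - 42*sqrt(2)) + (1/(-79 + 14) - 1*6))**2 = ((3 - 42*sqrt(2)) + (1/(-65) - 6))**2 = ((3 - 42*sqrt(2)) + (-1/65 - 6))**2 = ((3 - 42*sqrt(2)) - 391/65)**2 = (-196/65 - 42*sqrt(2))**2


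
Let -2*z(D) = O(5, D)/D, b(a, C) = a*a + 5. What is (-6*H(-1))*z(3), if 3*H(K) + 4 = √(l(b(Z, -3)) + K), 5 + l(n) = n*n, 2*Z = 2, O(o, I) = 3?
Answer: -4 + √30 ≈ 1.4772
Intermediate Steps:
Z = 1 (Z = (½)*2 = 1)
b(a, C) = 5 + a² (b(a, C) = a² + 5 = 5 + a²)
l(n) = -5 + n² (l(n) = -5 + n*n = -5 + n²)
H(K) = -4/3 + √(31 + K)/3 (H(K) = -4/3 + √((-5 + (5 + 1²)²) + K)/3 = -4/3 + √((-5 + (5 + 1)²) + K)/3 = -4/3 + √((-5 + 6²) + K)/3 = -4/3 + √((-5 + 36) + K)/3 = -4/3 + √(31 + K)/3)
z(D) = -3/(2*D)
(-6*H(-1))*z(3) = (-6*(-4/3 + √(31 - 1)/3))*(-3/2/3) = (-6*(-4/3 + √30/3))*(-3/2*⅓) = (8 - 2*√30)*(-½) = -4 + √30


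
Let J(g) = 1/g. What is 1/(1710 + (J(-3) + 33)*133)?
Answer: 3/18164 ≈ 0.00016516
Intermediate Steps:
1/(1710 + (J(-3) + 33)*133) = 1/(1710 + (1/(-3) + 33)*133) = 1/(1710 + (-1/3 + 33)*133) = 1/(1710 + (98/3)*133) = 1/(1710 + 13034/3) = 1/(18164/3) = 3/18164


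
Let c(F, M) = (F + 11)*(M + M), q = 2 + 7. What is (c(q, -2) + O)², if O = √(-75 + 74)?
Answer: (80 - I)² ≈ 6399.0 - 160.0*I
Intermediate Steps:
q = 9
c(F, M) = 2*M*(11 + F) (c(F, M) = (11 + F)*(2*M) = 2*M*(11 + F))
O = I (O = √(-1) = I ≈ 1.0*I)
(c(q, -2) + O)² = (2*(-2)*(11 + 9) + I)² = (2*(-2)*20 + I)² = (-80 + I)²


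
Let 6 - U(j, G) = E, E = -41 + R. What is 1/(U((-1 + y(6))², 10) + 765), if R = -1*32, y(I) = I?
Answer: 1/844 ≈ 0.0011848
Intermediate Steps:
R = -32
E = -73 (E = -41 - 32 = -73)
U(j, G) = 79 (U(j, G) = 6 - 1*(-73) = 6 + 73 = 79)
1/(U((-1 + y(6))², 10) + 765) = 1/(79 + 765) = 1/844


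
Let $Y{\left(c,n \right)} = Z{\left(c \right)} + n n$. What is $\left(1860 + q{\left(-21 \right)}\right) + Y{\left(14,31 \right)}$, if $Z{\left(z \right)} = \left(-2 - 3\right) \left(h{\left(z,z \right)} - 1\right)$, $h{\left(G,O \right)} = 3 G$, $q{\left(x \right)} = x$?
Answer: $2595$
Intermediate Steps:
$Z{\left(z \right)} = 5 - 15 z$ ($Z{\left(z \right)} = \left(-2 - 3\right) \left(3 z - 1\right) = - 5 \left(-1 + 3 z\right) = 5 - 15 z$)
$Y{\left(c,n \right)} = 5 + n^{2} - 15 c$ ($Y{\left(c,n \right)} = \left(5 - 15 c\right) + n n = \left(5 - 15 c\right) + n^{2} = 5 + n^{2} - 15 c$)
$\left(1860 + q{\left(-21 \right)}\right) + Y{\left(14,31 \right)} = \left(1860 - 21\right) + \left(5 + 31^{2} - 210\right) = 1839 + \left(5 + 961 - 210\right) = 1839 + 756 = 2595$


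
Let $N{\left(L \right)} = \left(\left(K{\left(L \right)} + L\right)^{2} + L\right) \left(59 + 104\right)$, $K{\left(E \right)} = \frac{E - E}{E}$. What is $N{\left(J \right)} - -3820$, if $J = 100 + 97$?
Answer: $6361798$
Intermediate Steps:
$K{\left(E \right)} = 0$ ($K{\left(E \right)} = \frac{0}{E} = 0$)
$J = 197$
$N{\left(L \right)} = 163 L + 163 L^{2}$ ($N{\left(L \right)} = \left(\left(0 + L\right)^{2} + L\right) \left(59 + 104\right) = \left(L^{2} + L\right) 163 = \left(L + L^{2}\right) 163 = 163 L + 163 L^{2}$)
$N{\left(J \right)} - -3820 = 163 \cdot 197 \left(1 + 197\right) - -3820 = 163 \cdot 197 \cdot 198 + 3820 = 6357978 + 3820 = 6361798$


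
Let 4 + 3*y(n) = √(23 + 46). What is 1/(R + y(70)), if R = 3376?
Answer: 30372/102495307 - 3*√69/102495307 ≈ 0.00029608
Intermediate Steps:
y(n) = -4/3 + √69/3 (y(n) = -4/3 + √(23 + 46)/3 = -4/3 + √69/3)
1/(R + y(70)) = 1/(3376 + (-4/3 + √69/3)) = 1/(10124/3 + √69/3)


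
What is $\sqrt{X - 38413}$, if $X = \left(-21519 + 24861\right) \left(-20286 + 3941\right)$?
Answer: $i \sqrt{54663403} \approx 7393.5 i$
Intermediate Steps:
$X = -54624990$ ($X = 3342 \left(-16345\right) = -54624990$)
$\sqrt{X - 38413} = \sqrt{-54624990 - 38413} = \sqrt{-54663403} = i \sqrt{54663403}$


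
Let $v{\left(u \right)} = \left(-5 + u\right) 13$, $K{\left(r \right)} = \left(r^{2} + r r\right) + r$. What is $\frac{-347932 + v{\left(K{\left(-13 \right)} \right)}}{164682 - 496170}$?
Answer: $\frac{85943}{82872} \approx 1.0371$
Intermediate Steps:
$K{\left(r \right)} = r + 2 r^{2}$ ($K{\left(r \right)} = \left(r^{2} + r^{2}\right) + r = 2 r^{2} + r = r + 2 r^{2}$)
$v{\left(u \right)} = -65 + 13 u$
$\frac{-347932 + v{\left(K{\left(-13 \right)} \right)}}{164682 - 496170} = \frac{-347932 - \left(65 - 13 \left(- 13 \left(1 + 2 \left(-13\right)\right)\right)\right)}{164682 - 496170} = \frac{-347932 - \left(65 - 13 \left(- 13 \left(1 - 26\right)\right)\right)}{-331488} = \left(-347932 - \left(65 - 13 \left(\left(-13\right) \left(-25\right)\right)\right)\right) \left(- \frac{1}{331488}\right) = \left(-347932 + \left(-65 + 13 \cdot 325\right)\right) \left(- \frac{1}{331488}\right) = \left(-347932 + \left(-65 + 4225\right)\right) \left(- \frac{1}{331488}\right) = \left(-347932 + 4160\right) \left(- \frac{1}{331488}\right) = \left(-343772\right) \left(- \frac{1}{331488}\right) = \frac{85943}{82872}$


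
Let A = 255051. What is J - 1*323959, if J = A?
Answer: -68908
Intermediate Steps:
J = 255051
J - 1*323959 = 255051 - 1*323959 = 255051 - 323959 = -68908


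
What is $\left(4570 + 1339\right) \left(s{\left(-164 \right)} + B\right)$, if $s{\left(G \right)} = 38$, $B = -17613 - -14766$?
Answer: $-16598381$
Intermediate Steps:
$B = -2847$ ($B = -17613 + 14766 = -2847$)
$\left(4570 + 1339\right) \left(s{\left(-164 \right)} + B\right) = \left(4570 + 1339\right) \left(38 - 2847\right) = 5909 \left(-2809\right) = -16598381$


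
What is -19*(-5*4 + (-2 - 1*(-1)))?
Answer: 399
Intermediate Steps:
-19*(-5*4 + (-2 - 1*(-1))) = -19*(-20 + (-2 + 1)) = -19*(-20 - 1) = -19*(-21) = 399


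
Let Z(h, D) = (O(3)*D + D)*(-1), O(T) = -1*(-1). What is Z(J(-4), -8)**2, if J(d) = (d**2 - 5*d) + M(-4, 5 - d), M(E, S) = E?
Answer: 256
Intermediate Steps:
J(d) = -4 + d**2 - 5*d (J(d) = (d**2 - 5*d) - 4 = -4 + d**2 - 5*d)
O(T) = 1
Z(h, D) = -2*D (Z(h, D) = (1*D + D)*(-1) = (D + D)*(-1) = (2*D)*(-1) = -2*D)
Z(J(-4), -8)**2 = (-2*(-8))**2 = 16**2 = 256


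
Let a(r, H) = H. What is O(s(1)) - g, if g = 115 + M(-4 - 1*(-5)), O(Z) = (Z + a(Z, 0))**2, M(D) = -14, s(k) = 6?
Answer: -65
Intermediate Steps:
O(Z) = Z**2 (O(Z) = (Z + 0)**2 = Z**2)
g = 101 (g = 115 - 14 = 101)
O(s(1)) - g = 6**2 - 1*101 = 36 - 101 = -65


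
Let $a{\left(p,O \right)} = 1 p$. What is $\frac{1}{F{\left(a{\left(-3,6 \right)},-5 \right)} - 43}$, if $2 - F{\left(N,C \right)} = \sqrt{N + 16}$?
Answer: $- \frac{41}{1668} + \frac{\sqrt{13}}{1668} \approx -0.022419$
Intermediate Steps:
$a{\left(p,O \right)} = p$
$F{\left(N,C \right)} = 2 - \sqrt{16 + N}$ ($F{\left(N,C \right)} = 2 - \sqrt{N + 16} = 2 - \sqrt{16 + N}$)
$\frac{1}{F{\left(a{\left(-3,6 \right)},-5 \right)} - 43} = \frac{1}{\left(2 - \sqrt{16 - 3}\right) - 43} = \frac{1}{\left(2 - \sqrt{13}\right) - 43} = \frac{1}{-41 - \sqrt{13}}$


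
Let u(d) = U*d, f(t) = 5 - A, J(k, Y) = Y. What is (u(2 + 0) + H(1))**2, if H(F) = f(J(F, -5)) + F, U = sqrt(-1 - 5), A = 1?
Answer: 1 + 20*I*sqrt(6) ≈ 1.0 + 48.99*I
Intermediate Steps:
f(t) = 4 (f(t) = 5 - 1*1 = 5 - 1 = 4)
U = I*sqrt(6) (U = sqrt(-6) = I*sqrt(6) ≈ 2.4495*I)
u(d) = I*d*sqrt(6) (u(d) = (I*sqrt(6))*d = I*d*sqrt(6))
H(F) = 4 + F
(u(2 + 0) + H(1))**2 = (I*(2 + 0)*sqrt(6) + (4 + 1))**2 = (I*2*sqrt(6) + 5)**2 = (2*I*sqrt(6) + 5)**2 = (5 + 2*I*sqrt(6))**2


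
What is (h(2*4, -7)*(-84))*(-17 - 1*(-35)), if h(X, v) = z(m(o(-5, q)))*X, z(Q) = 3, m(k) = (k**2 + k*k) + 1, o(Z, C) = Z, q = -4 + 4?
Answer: -36288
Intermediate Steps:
q = 0
m(k) = 1 + 2*k**2 (m(k) = (k**2 + k**2) + 1 = 2*k**2 + 1 = 1 + 2*k**2)
h(X, v) = 3*X
(h(2*4, -7)*(-84))*(-17 - 1*(-35)) = ((3*(2*4))*(-84))*(-17 - 1*(-35)) = ((3*8)*(-84))*(-17 + 35) = (24*(-84))*18 = -2016*18 = -36288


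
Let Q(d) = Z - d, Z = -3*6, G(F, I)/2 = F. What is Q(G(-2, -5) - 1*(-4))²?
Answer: 324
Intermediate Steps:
G(F, I) = 2*F
Z = -18
Q(d) = -18 - d
Q(G(-2, -5) - 1*(-4))² = (-18 - (2*(-2) - 1*(-4)))² = (-18 - (-4 + 4))² = (-18 - 1*0)² = (-18 + 0)² = (-18)² = 324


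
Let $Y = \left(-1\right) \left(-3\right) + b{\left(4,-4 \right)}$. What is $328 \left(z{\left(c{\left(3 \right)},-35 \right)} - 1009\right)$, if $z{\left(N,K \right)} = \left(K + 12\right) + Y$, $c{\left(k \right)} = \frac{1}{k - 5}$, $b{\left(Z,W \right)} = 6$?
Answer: $-335544$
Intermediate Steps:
$c{\left(k \right)} = \frac{1}{-5 + k}$
$Y = 9$ ($Y = \left(-1\right) \left(-3\right) + 6 = 3 + 6 = 9$)
$z{\left(N,K \right)} = 21 + K$ ($z{\left(N,K \right)} = \left(K + 12\right) + 9 = \left(12 + K\right) + 9 = 21 + K$)
$328 \left(z{\left(c{\left(3 \right)},-35 \right)} - 1009\right) = 328 \left(\left(21 - 35\right) - 1009\right) = 328 \left(-14 - 1009\right) = 328 \left(-1023\right) = -335544$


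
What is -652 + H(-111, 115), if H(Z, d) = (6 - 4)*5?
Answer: -642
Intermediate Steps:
H(Z, d) = 10 (H(Z, d) = 2*5 = 10)
-652 + H(-111, 115) = -652 + 10 = -642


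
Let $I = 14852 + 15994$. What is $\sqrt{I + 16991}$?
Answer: $\sqrt{47837} \approx 218.72$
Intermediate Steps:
$I = 30846$
$\sqrt{I + 16991} = \sqrt{30846 + 16991} = \sqrt{47837}$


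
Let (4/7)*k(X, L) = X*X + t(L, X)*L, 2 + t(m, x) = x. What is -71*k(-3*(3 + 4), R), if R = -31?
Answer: -286769/2 ≈ -1.4338e+5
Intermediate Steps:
t(m, x) = -2 + x
k(X, L) = 7*X²/4 + 7*L*(-2 + X)/4 (k(X, L) = 7*(X*X + (-2 + X)*L)/4 = 7*(X² + L*(-2 + X))/4 = 7*X²/4 + 7*L*(-2 + X)/4)
-71*k(-3*(3 + 4), R) = -71*(7*(-3*(3 + 4))²/4 + (7/4)*(-31)*(-2 - 3*(3 + 4))) = -71*(7*(-3*7)²/4 + (7/4)*(-31)*(-2 - 3*7)) = -71*((7/4)*(-21)² + (7/4)*(-31)*(-2 - 21)) = -71*((7/4)*441 + (7/4)*(-31)*(-23)) = -71*(3087/4 + 4991/4) = -71*4039/2 = -286769/2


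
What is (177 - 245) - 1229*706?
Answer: -867742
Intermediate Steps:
(177 - 245) - 1229*706 = -68 - 867674 = -867742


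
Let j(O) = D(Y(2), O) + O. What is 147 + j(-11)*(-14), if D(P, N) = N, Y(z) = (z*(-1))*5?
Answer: 455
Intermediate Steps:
Y(z) = -5*z (Y(z) = -z*5 = -5*z)
j(O) = 2*O (j(O) = O + O = 2*O)
147 + j(-11)*(-14) = 147 + (2*(-11))*(-14) = 147 - 22*(-14) = 147 + 308 = 455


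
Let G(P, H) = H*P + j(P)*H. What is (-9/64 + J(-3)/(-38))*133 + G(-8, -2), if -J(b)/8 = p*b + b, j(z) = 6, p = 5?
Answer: -33197/64 ≈ -518.70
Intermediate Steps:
G(P, H) = 6*H + H*P (G(P, H) = H*P + 6*H = 6*H + H*P)
J(b) = -48*b (J(b) = -8*(5*b + b) = -48*b)
(-9/64 + J(-3)/(-38))*133 + G(-8, -2) = (-9/64 - 48*(-3)/(-38))*133 - 2*(6 - 8) = (-9*1/64 + 144*(-1/38))*133 - 2*(-2) = (-9/64 - 72/19)*133 + 4 = -4779/1216*133 + 4 = -33453/64 + 4 = -33197/64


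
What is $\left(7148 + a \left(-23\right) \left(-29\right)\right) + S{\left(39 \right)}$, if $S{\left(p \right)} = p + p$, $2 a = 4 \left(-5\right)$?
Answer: $556$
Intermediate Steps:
$a = -10$ ($a = \frac{4 \left(-5\right)}{2} = \frac{1}{2} \left(-20\right) = -10$)
$S{\left(p \right)} = 2 p$
$\left(7148 + a \left(-23\right) \left(-29\right)\right) + S{\left(39 \right)} = \left(7148 + \left(-10\right) \left(-23\right) \left(-29\right)\right) + 2 \cdot 39 = \left(7148 + 230 \left(-29\right)\right) + 78 = \left(7148 - 6670\right) + 78 = 478 + 78 = 556$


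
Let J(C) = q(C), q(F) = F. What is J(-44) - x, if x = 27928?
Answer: -27972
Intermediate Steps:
J(C) = C
J(-44) - x = -44 - 1*27928 = -44 - 27928 = -27972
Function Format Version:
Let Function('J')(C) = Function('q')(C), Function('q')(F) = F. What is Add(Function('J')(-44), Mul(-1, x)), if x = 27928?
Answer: -27972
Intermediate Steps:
Function('J')(C) = C
Add(Function('J')(-44), Mul(-1, x)) = Add(-44, Mul(-1, 27928)) = Add(-44, -27928) = -27972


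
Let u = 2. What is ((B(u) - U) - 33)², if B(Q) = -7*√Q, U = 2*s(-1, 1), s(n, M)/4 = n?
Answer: 723 + 350*√2 ≈ 1218.0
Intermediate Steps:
s(n, M) = 4*n
U = -8 (U = 2*(4*(-1)) = 2*(-4) = -8)
((B(u) - U) - 33)² = ((-7*√2 - 1*(-8)) - 33)² = ((-7*√2 + 8) - 33)² = ((8 - 7*√2) - 33)² = (-25 - 7*√2)²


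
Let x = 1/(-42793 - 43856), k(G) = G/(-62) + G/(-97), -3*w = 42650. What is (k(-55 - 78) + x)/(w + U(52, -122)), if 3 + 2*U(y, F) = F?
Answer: -79667843/323520649225 ≈ -0.00024625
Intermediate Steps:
w = -42650/3 (w = -⅓*42650 = -42650/3 ≈ -14217.)
k(G) = -159*G/6014 (k(G) = G*(-1/62) + G*(-1/97) = -G/62 - G/97 = -159*G/6014)
U(y, F) = -3/2 + F/2
x = -1/86649 (x = 1/(-86649) = -1/86649 ≈ -1.1541e-5)
(k(-55 - 78) + x)/(w + U(52, -122)) = (-159*(-55 - 78)/6014 - 1/86649)/(-42650/3 + (-3/2 + (½)*(-122))) = (-159/6014*(-133) - 1/86649)/(-42650/3 + (-3/2 - 61)) = (21147/6014 - 1/86649)/(-42650/3 - 125/2) = 1832360389/(521107086*(-85675/6)) = (1832360389/521107086)*(-6/85675) = -79667843/323520649225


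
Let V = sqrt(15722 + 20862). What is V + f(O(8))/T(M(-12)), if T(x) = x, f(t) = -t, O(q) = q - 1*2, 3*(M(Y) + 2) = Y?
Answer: 1 + 2*sqrt(9146) ≈ 192.27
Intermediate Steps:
M(Y) = -2 + Y/3
O(q) = -2 + q (O(q) = q - 2 = -2 + q)
V = 2*sqrt(9146) (V = sqrt(36584) = 2*sqrt(9146) ≈ 191.27)
V + f(O(8))/T(M(-12)) = 2*sqrt(9146) + (-(-2 + 8))/(-2 + (1/3)*(-12)) = 2*sqrt(9146) + (-1*6)/(-2 - 4) = 2*sqrt(9146) - 6/(-6) = 2*sqrt(9146) - 6*(-1/6) = 2*sqrt(9146) + 1 = 1 + 2*sqrt(9146)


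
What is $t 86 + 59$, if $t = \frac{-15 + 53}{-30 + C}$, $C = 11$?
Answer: $-113$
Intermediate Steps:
$t = -2$ ($t = \frac{-15 + 53}{-30 + 11} = \frac{38}{-19} = 38 \left(- \frac{1}{19}\right) = -2$)
$t 86 + 59 = \left(-2\right) 86 + 59 = -172 + 59 = -113$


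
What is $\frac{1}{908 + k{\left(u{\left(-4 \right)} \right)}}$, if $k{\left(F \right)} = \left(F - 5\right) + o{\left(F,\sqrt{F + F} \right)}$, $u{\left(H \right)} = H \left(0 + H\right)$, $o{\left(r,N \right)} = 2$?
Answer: $\frac{1}{921} \approx 0.0010858$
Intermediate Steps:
$u{\left(H \right)} = H^{2}$ ($u{\left(H \right)} = H H = H^{2}$)
$k{\left(F \right)} = -3 + F$ ($k{\left(F \right)} = \left(F - 5\right) + 2 = \left(-5 + F\right) + 2 = -3 + F$)
$\frac{1}{908 + k{\left(u{\left(-4 \right)} \right)}} = \frac{1}{908 - \left(3 - \left(-4\right)^{2}\right)} = \frac{1}{908 + \left(-3 + 16\right)} = \frac{1}{908 + 13} = \frac{1}{921}$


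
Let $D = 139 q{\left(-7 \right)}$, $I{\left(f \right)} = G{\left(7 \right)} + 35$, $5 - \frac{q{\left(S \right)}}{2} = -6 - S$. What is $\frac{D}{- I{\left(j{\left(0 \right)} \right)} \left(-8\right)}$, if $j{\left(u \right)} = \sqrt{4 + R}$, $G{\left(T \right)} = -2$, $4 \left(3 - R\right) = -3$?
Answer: $\frac{139}{33} \approx 4.2121$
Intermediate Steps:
$R = \frac{15}{4}$ ($R = 3 - - \frac{3}{4} = 3 + \frac{3}{4} = \frac{15}{4} \approx 3.75$)
$j{\left(u \right)} = \frac{\sqrt{31}}{2}$ ($j{\left(u \right)} = \sqrt{4 + \frac{15}{4}} = \sqrt{\frac{31}{4}} = \frac{\sqrt{31}}{2}$)
$q{\left(S \right)} = 22 + 2 S$ ($q{\left(S \right)} = 10 - 2 \left(-6 - S\right) = 10 + \left(12 + 2 S\right) = 22 + 2 S$)
$I{\left(f \right)} = 33$ ($I{\left(f \right)} = -2 + 35 = 33$)
$D = 1112$ ($D = 139 \left(22 + 2 \left(-7\right)\right) = 139 \left(22 - 14\right) = 139 \cdot 8 = 1112$)
$\frac{D}{- I{\left(j{\left(0 \right)} \right)} \left(-8\right)} = \frac{1112}{\left(-1\right) 33 \left(-8\right)} = \frac{1112}{\left(-33\right) \left(-8\right)} = \frac{1112}{264} = 1112 \cdot \frac{1}{264} = \frac{139}{33}$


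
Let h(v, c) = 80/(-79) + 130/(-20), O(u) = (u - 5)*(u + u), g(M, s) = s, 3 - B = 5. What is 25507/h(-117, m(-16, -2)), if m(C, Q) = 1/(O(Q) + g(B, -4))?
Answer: -4030106/1187 ≈ -3395.2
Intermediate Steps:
B = -2 (B = 3 - 1*5 = 3 - 5 = -2)
O(u) = 2*u*(-5 + u) (O(u) = (-5 + u)*(2*u) = 2*u*(-5 + u))
m(C, Q) = 1/(-4 + 2*Q*(-5 + Q)) (m(C, Q) = 1/(2*Q*(-5 + Q) - 4) = 1/(-4 + 2*Q*(-5 + Q)))
h(v, c) = -1187/158 (h(v, c) = 80*(-1/79) + 130*(-1/20) = -80/79 - 13/2 = -1187/158)
25507/h(-117, m(-16, -2)) = 25507/(-1187/158) = 25507*(-158/1187) = -4030106/1187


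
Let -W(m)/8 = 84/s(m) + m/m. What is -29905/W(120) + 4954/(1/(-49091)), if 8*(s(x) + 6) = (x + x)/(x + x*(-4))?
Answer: -363822870357/1496 ≈ -2.4320e+8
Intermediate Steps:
s(x) = -73/12 (s(x) = -6 + ((x + x)/(x + x*(-4)))/8 = -6 + ((2*x)/(x - 4*x))/8 = -6 + ((2*x)/((-3*x)))/8 = -6 + ((2*x)*(-1/(3*x)))/8 = -6 + (1/8)*(-2/3) = -6 - 1/12 = -73/12)
W(m) = 7480/73 (W(m) = -8*(84/(-73/12) + m/m) = -8*(84*(-12/73) + 1) = -8*(-1008/73 + 1) = -8*(-935/73) = 7480/73)
-29905/W(120) + 4954/(1/(-49091)) = -29905/7480/73 + 4954/(1/(-49091)) = -29905*73/7480 + 4954/(-1/49091) = -436613/1496 + 4954*(-49091) = -436613/1496 - 243196814 = -363822870357/1496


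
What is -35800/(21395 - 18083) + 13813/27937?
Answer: -119299493/11565918 ≈ -10.315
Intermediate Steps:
-35800/(21395 - 18083) + 13813/27937 = -35800/3312 + 13813*(1/27937) = -35800*1/3312 + 13813/27937 = -4475/414 + 13813/27937 = -119299493/11565918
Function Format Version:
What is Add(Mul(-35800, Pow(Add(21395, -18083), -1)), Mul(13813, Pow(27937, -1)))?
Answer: Rational(-119299493, 11565918) ≈ -10.315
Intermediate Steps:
Add(Mul(-35800, Pow(Add(21395, -18083), -1)), Mul(13813, Pow(27937, -1))) = Add(Mul(-35800, Pow(3312, -1)), Mul(13813, Rational(1, 27937))) = Add(Mul(-35800, Rational(1, 3312)), Rational(13813, 27937)) = Add(Rational(-4475, 414), Rational(13813, 27937)) = Rational(-119299493, 11565918)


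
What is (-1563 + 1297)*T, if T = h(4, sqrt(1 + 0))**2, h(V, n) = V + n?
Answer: -6650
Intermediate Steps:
T = 25 (T = (4 + sqrt(1 + 0))**2 = (4 + sqrt(1))**2 = (4 + 1)**2 = 5**2 = 25)
(-1563 + 1297)*T = (-1563 + 1297)*25 = -266*25 = -6650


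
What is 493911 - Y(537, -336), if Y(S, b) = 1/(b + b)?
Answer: 331908193/672 ≈ 4.9391e+5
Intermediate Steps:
Y(S, b) = 1/(2*b)
493911 - Y(537, -336) = 493911 - 1/(2*(-336)) = 493911 - (-1)/(2*336) = 493911 - 1*(-1/672) = 493911 + 1/672 = 331908193/672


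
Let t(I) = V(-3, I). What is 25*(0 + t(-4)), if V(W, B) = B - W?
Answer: -25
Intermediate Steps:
t(I) = 3 + I (t(I) = I - 1*(-3) = I + 3 = 3 + I)
25*(0 + t(-4)) = 25*(0 + (3 - 4)) = 25*(0 - 1) = 25*(-1) = -25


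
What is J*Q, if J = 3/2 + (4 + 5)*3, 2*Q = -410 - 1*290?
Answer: -9975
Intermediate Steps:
Q = -350 (Q = (-410 - 1*290)/2 = (-410 - 290)/2 = (½)*(-700) = -350)
J = 57/2 (J = 3*(½) + 9*3 = 3/2 + 27 = 57/2 ≈ 28.500)
J*Q = (57/2)*(-350) = -9975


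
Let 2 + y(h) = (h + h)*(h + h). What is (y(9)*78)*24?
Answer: 602784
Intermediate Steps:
y(h) = -2 + 4*h² (y(h) = -2 + (h + h)*(h + h) = -2 + (2*h)*(2*h) = -2 + 4*h²)
(y(9)*78)*24 = ((-2 + 4*9²)*78)*24 = ((-2 + 4*81)*78)*24 = ((-2 + 324)*78)*24 = (322*78)*24 = 25116*24 = 602784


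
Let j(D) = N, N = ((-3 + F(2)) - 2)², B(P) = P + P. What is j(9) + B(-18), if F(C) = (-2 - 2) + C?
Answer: 13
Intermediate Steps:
F(C) = -4 + C
B(P) = 2*P
N = 49 (N = ((-3 + (-4 + 2)) - 2)² = ((-3 - 2) - 2)² = (-5 - 2)² = (-7)² = 49)
j(D) = 49
j(9) + B(-18) = 49 + 2*(-18) = 49 - 36 = 13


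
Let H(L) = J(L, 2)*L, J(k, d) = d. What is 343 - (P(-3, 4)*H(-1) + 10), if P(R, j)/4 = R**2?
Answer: 405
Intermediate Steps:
H(L) = 2*L
P(R, j) = 4*R**2
343 - (P(-3, 4)*H(-1) + 10) = 343 - ((4*(-3)**2)*(2*(-1)) + 10) = 343 - ((4*9)*(-2) + 10) = 343 - (36*(-2) + 10) = 343 - (-72 + 10) = 343 - 1*(-62) = 343 + 62 = 405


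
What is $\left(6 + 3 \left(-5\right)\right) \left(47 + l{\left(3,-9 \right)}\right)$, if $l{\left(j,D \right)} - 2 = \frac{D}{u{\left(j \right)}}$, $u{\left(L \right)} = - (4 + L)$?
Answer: $- \frac{3168}{7} \approx -452.57$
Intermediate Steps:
$u{\left(L \right)} = -4 - L$
$l{\left(j,D \right)} = 2 + \frac{D}{-4 - j}$
$\left(6 + 3 \left(-5\right)\right) \left(47 + l{\left(3,-9 \right)}\right) = \left(6 + 3 \left(-5\right)\right) \left(47 + \frac{8 - -9 + 2 \cdot 3}{4 + 3}\right) = \left(6 - 15\right) \left(47 + \frac{8 + 9 + 6}{7}\right) = - 9 \left(47 + \frac{1}{7} \cdot 23\right) = - 9 \left(47 + \frac{23}{7}\right) = \left(-9\right) \frac{352}{7} = - \frac{3168}{7}$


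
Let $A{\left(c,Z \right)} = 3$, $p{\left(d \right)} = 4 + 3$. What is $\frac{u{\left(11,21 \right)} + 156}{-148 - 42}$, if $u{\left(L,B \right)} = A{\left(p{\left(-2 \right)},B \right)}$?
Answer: $- \frac{159}{190} \approx -0.83684$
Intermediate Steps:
$p{\left(d \right)} = 7$
$u{\left(L,B \right)} = 3$
$\frac{u{\left(11,21 \right)} + 156}{-148 - 42} = \frac{3 + 156}{-148 - 42} = \frac{159}{-190} = 159 \left(- \frac{1}{190}\right) = - \frac{159}{190}$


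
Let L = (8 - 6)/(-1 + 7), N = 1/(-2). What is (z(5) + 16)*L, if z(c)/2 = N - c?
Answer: 5/3 ≈ 1.6667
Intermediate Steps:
N = -1/2 ≈ -0.50000
z(c) = -1 - 2*c (z(c) = 2*(-1/2 - c) = -1 - 2*c)
L = 1/3 (L = 2/6 = 2*(1/6) = 1/3 ≈ 0.33333)
(z(5) + 16)*L = ((-1 - 2*5) + 16)*(1/3) = ((-1 - 10) + 16)*(1/3) = (-11 + 16)*(1/3) = 5*(1/3) = 5/3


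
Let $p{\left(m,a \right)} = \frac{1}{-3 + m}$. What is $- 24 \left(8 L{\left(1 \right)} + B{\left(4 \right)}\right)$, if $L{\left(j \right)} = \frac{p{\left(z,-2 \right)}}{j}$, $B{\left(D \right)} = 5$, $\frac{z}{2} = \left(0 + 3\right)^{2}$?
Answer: $- \frac{664}{5} \approx -132.8$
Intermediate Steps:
$z = 18$ ($z = 2 \left(0 + 3\right)^{2} = 2 \cdot 3^{2} = 2 \cdot 9 = 18$)
$L{\left(j \right)} = \frac{1}{15 j}$ ($L{\left(j \right)} = \frac{1}{\left(-3 + 18\right) j} = \frac{1}{15 j}$)
$- 24 \left(8 L{\left(1 \right)} + B{\left(4 \right)}\right) = - 24 \left(8 \frac{1}{15 \cdot 1} + 5\right) = - 24 \left(8 \cdot \frac{1}{15} \cdot 1 + 5\right) = - 24 \left(8 \cdot \frac{1}{15} + 5\right) = - 24 \left(\frac{8}{15} + 5\right) = \left(-24\right) \frac{83}{15} = - \frac{664}{5}$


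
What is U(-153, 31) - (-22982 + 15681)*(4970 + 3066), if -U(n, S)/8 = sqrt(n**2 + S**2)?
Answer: 58670836 - 8*sqrt(24370) ≈ 5.8670e+7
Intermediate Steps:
U(n, S) = -8*sqrt(S**2 + n**2) (U(n, S) = -8*sqrt(n**2 + S**2) = -8*sqrt(S**2 + n**2))
U(-153, 31) - (-22982 + 15681)*(4970 + 3066) = -8*sqrt(31**2 + (-153)**2) - (-22982 + 15681)*(4970 + 3066) = -8*sqrt(961 + 23409) - (-7301)*8036 = -8*sqrt(24370) - 1*(-58670836) = -8*sqrt(24370) + 58670836 = 58670836 - 8*sqrt(24370)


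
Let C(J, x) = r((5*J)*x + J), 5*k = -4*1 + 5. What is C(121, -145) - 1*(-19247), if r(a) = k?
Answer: 96236/5 ≈ 19247.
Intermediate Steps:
k = ⅕ (k = (-4*1 + 5)/5 = (-4 + 5)/5 = (⅕)*1 = ⅕ ≈ 0.20000)
r(a) = ⅕
C(J, x) = ⅕
C(121, -145) - 1*(-19247) = ⅕ - 1*(-19247) = ⅕ + 19247 = 96236/5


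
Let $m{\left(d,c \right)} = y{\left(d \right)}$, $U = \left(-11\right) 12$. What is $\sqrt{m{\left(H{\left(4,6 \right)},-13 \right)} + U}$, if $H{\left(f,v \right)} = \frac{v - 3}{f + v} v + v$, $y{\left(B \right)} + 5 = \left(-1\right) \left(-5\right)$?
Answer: $2 i \sqrt{33} \approx 11.489 i$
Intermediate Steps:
$U = -132$
$y{\left(B \right)} = 0$ ($y{\left(B \right)} = -5 - -5 = -5 + 5 = 0$)
$H{\left(f,v \right)} = v + \frac{v \left(-3 + v\right)}{f + v}$ ($H{\left(f,v \right)} = \frac{-3 + v}{f + v} v + v = \frac{v \left(-3 + v\right)}{f + v} + v = v + \frac{v \left(-3 + v\right)}{f + v}$)
$m{\left(d,c \right)} = 0$
$\sqrt{m{\left(H{\left(4,6 \right)},-13 \right)} + U} = \sqrt{0 - 132} = \sqrt{-132} = 2 i \sqrt{33}$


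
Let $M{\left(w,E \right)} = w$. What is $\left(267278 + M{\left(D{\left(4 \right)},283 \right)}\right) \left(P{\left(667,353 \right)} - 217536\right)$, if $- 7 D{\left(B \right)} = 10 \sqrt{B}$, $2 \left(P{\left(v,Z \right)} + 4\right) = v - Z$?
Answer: $- \frac{406707506658}{7} \approx -5.8101 \cdot 10^{10}$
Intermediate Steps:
$P{\left(v,Z \right)} = -4 + \frac{v}{2} - \frac{Z}{2}$ ($P{\left(v,Z \right)} = -4 + \frac{v - Z}{2} = -4 - \left(\frac{Z}{2} - \frac{v}{2}\right) = -4 + \frac{v}{2} - \frac{Z}{2}$)
$D{\left(B \right)} = - \frac{10 \sqrt{B}}{7}$
$\left(267278 + M{\left(D{\left(4 \right)},283 \right)}\right) \left(P{\left(667,353 \right)} - 217536\right) = \left(267278 - \frac{10 \sqrt{4}}{7}\right) \left(\left(-4 + \frac{1}{2} \cdot 667 - \frac{353}{2}\right) - 217536\right) = \left(267278 - \frac{20}{7}\right) \left(\left(-4 + \frac{667}{2} - \frac{353}{2}\right) - 217536\right) = \left(267278 - \frac{20}{7}\right) \left(153 - 217536\right) = \frac{1870926}{7} \left(-217383\right) = - \frac{406707506658}{7}$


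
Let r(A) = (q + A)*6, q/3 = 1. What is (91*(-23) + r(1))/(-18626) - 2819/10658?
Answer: -7613823/49628977 ≈ -0.15341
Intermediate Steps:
q = 3 (q = 3*1 = 3)
r(A) = 18 + 6*A (r(A) = (3 + A)*6 = 18 + 6*A)
(91*(-23) + r(1))/(-18626) - 2819/10658 = (91*(-23) + (18 + 6*1))/(-18626) - 2819/10658 = (-2093 + (18 + 6))*(-1/18626) - 2819*1/10658 = (-2093 + 24)*(-1/18626) - 2819/10658 = -2069*(-1/18626) - 2819/10658 = 2069/18626 - 2819/10658 = -7613823/49628977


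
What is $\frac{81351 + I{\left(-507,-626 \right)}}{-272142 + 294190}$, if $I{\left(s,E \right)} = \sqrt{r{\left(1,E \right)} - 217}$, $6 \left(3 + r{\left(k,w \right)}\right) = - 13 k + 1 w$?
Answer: $\frac{81351}{22048} + \frac{i \sqrt{1306}}{44096} \approx 3.6897 + 0.00081954 i$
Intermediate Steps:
$r{\left(k,w \right)} = -3 - \frac{13 k}{6} + \frac{w}{6}$ ($r{\left(k,w \right)} = -3 + \frac{- 13 k + 1 w}{6} = -3 + \frac{- 13 k + w}{6} = -3 + \frac{w - 13 k}{6} = -3 - \left(- \frac{w}{6} + \frac{13 k}{6}\right) = -3 - \frac{13 k}{6} + \frac{w}{6}$)
$I{\left(s,E \right)} = \sqrt{- \frac{1333}{6} + \frac{E}{6}}$ ($I{\left(s,E \right)} = \sqrt{\left(-3 - \frac{13}{6} + \frac{E}{6}\right) - 217} = \sqrt{\left(- \frac{31}{6} + \frac{E}{6}\right) - 217} = \sqrt{- \frac{1333}{6} + \frac{E}{6}}$)
$\frac{81351 + I{\left(-507,-626 \right)}}{-272142 + 294190} = \frac{81351 + \frac{\sqrt{-7998 + 6 \left(-626\right)}}{6}}{-272142 + 294190} = \frac{81351 + \frac{\sqrt{-7998 - 3756}}{6}}{22048} = \left(81351 + \frac{\sqrt{-11754}}{6}\right) \frac{1}{22048} = \left(81351 + \frac{3 i \sqrt{1306}}{6}\right) \frac{1}{22048} = \left(81351 + \frac{i \sqrt{1306}}{2}\right) \frac{1}{22048} = \frac{81351}{22048} + \frac{i \sqrt{1306}}{44096}$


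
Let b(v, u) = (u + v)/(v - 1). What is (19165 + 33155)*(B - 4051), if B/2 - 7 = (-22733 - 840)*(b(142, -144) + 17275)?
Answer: -2002766402428000/47 ≈ -4.2612e+13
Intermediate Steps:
b(v, u) = (u + v)/(-1 + v)
B = -114836951884/141 (B = 14 + 2*((-22733 - 840)*((-144 + 142)/(-1 + 142) + 17275)) = 14 + 2*(-23573*(-2/141 + 17275)) = 14 + 2*(-23573*2435773/141) = 14 + 2*(-57418476929/141) = 14 - 114836953858/141 = -114836951884/141 ≈ -8.1445e+8)
(19165 + 33155)*(B - 4051) = (19165 + 33155)*(-114836951884/141 - 4051) = 52320*(-114837523075/141) = -2002766402428000/47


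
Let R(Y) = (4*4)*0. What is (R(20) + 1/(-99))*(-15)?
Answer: 5/33 ≈ 0.15152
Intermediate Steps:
R(Y) = 0 (R(Y) = 16*0 = 0)
(R(20) + 1/(-99))*(-15) = (0 + 1/(-99))*(-15) = (0 - 1/99)*(-15) = -1/99*(-15) = 5/33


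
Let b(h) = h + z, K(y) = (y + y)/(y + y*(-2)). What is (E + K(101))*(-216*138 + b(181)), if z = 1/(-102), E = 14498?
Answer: -7301043280/17 ≈ -4.2947e+8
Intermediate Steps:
z = -1/102 ≈ -0.0098039
K(y) = -2 (K(y) = (2*y)/(y - 2*y) = (2*y)/((-y)) = (2*y)*(-1/y) = -2)
b(h) = -1/102 + h (b(h) = h - 1/102 = -1/102 + h)
(E + K(101))*(-216*138 + b(181)) = (14498 - 2)*(-216*138 + (-1/102 + 181)) = 14496*(-29808 + 18461/102) = 14496*(-3021955/102) = -7301043280/17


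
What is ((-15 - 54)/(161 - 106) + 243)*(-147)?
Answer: -1954512/55 ≈ -35537.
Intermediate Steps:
((-15 - 54)/(161 - 106) + 243)*(-147) = (-69/55 + 243)*(-147) = (13296/55)*(-147) = -1954512/55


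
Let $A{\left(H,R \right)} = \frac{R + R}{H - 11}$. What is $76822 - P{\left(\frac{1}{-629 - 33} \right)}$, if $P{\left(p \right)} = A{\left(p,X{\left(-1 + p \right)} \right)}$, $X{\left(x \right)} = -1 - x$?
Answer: $\frac{559494628}{7283} \approx 76822.0$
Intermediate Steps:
$A{\left(H,R \right)} = \frac{2 R}{-11 + H}$
$P{\left(p \right)} = - \frac{2 p}{-11 + p}$ ($P{\left(p \right)} = \frac{2 \left(-1 - \left(-1 + p\right)\right)}{-11 + p} = \frac{2 \left(- p\right)}{-11 + p} = - \frac{2 p}{-11 + p}$)
$76822 - P{\left(\frac{1}{-629 - 33} \right)} = 76822 - - \frac{2}{\left(-629 - 33\right) \left(-11 + \frac{1}{-629 - 33}\right)} = 76822 - - \frac{2}{\left(-662\right) \left(-11 + \frac{1}{-662}\right)} = 76822 - \left(-2\right) \left(- \frac{1}{662}\right) \frac{1}{-11 - \frac{1}{662}} = 76822 - \left(-2\right) \left(- \frac{1}{662}\right) \frac{1}{- \frac{7283}{662}} = 76822 - \left(-2\right) \left(- \frac{1}{662}\right) \left(- \frac{662}{7283}\right) = 76822 - - \frac{2}{7283} = 76822 + \frac{2}{7283} = \frac{559494628}{7283}$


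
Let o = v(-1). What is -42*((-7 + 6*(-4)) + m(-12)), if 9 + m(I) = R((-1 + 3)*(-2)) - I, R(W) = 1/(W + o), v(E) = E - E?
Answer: 2373/2 ≈ 1186.5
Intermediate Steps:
v(E) = 0
o = 0
R(W) = 1/W (R(W) = 1/(W + 0) = 1/W)
m(I) = -37/4 - I (m(I) = -9 + (1/((-1 + 3)*(-2)) - I) = -9 + (1/(2*(-2)) - I) = -9 + (1/(-4) - I) = -9 + (-¼ - I) = -37/4 - I)
-42*((-7 + 6*(-4)) + m(-12)) = -42*((-7 + 6*(-4)) + (-37/4 - 1*(-12))) = -42*((-7 - 24) + (-37/4 + 12)) = -42*(-31 + 11/4) = -42*(-113/4) = 2373/2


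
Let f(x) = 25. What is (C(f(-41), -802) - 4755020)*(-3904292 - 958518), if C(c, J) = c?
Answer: 23122637235950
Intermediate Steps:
(C(f(-41), -802) - 4755020)*(-3904292 - 958518) = (25 - 4755020)*(-3904292 - 958518) = -4754995*(-4862810) = 23122637235950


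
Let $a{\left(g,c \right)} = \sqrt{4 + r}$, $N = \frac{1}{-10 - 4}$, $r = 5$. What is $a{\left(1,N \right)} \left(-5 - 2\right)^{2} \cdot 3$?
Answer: $441$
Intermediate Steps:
$N = - \frac{1}{14}$ ($N = \frac{1}{-14} = - \frac{1}{14} \approx -0.071429$)
$a{\left(g,c \right)} = 3$ ($a{\left(g,c \right)} = \sqrt{4 + 5} = \sqrt{9} = 3$)
$a{\left(1,N \right)} \left(-5 - 2\right)^{2} \cdot 3 = 3 \left(-5 - 2\right)^{2} \cdot 3 = 3 \left(-7\right)^{2} \cdot 3 = 3 \cdot 49 \cdot 3 = 147 \cdot 3 = 441$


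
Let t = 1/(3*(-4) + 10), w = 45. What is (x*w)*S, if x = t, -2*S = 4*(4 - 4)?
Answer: 0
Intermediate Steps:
S = 0 (S = -2*(4 - 4) = -2*0 = -½*0 = 0)
t = -½ (t = 1/(-12 + 10) = 1/(-2) = -½ ≈ -0.50000)
x = -½ ≈ -0.50000
(x*w)*S = -½*45*0 = -45/2*0 = 0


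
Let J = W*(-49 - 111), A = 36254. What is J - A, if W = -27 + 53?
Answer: -40414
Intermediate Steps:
W = 26
J = -4160 (J = 26*(-49 - 111) = 26*(-160) = -4160)
J - A = -4160 - 1*36254 = -4160 - 36254 = -40414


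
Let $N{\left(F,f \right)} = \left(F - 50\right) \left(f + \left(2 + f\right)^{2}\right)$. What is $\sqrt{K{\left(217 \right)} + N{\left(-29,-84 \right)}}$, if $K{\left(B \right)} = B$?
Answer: $i \sqrt{524343} \approx 724.12 i$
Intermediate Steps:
$N{\left(F,f \right)} = \left(-50 + F\right) \left(f + \left(2 + f\right)^{2}\right)$
$\sqrt{K{\left(217 \right)} + N{\left(-29,-84 \right)}} = \sqrt{217 - \left(-6636 + 79 \left(2 - 84\right)^{2}\right)} = \sqrt{217 + \left(4200 - 50 \left(-82\right)^{2} + 2436 - 29 \left(-82\right)^{2}\right)} = \sqrt{217 + \left(4200 - 336200 + 2436 - 194996\right)} = \sqrt{217 - 524560} = \sqrt{-524343} = i \sqrt{524343}$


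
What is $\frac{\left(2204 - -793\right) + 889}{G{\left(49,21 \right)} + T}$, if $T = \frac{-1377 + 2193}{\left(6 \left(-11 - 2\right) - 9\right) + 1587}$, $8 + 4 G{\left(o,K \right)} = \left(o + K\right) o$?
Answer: $\frac{971500}{214011} \approx 4.5395$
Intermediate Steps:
$G{\left(o,K \right)} = -2 + \frac{o \left(K + o\right)}{4}$ ($G{\left(o,K \right)} = -2 + \frac{\left(o + K\right) o}{4} = -2 + \frac{\left(K + o\right) o}{4} = -2 + \frac{o \left(K + o\right)}{4}$)
$T = \frac{68}{125}$ ($T = \frac{816}{\left(6 \left(-11 - 2\right) - 9\right) + 1587} = \frac{816}{\left(6 \left(-13\right) - 9\right) + 1587} = \frac{816}{\left(-78 - 9\right) + 1587} = \frac{816}{-87 + 1587} = \frac{816}{1500} = 816 \cdot \frac{1}{1500} = \frac{68}{125} \approx 0.544$)
$\frac{\left(2204 - -793\right) + 889}{G{\left(49,21 \right)} + T} = \frac{\left(2204 - -793\right) + 889}{\left(-2 + \frac{49^{2}}{4} + \frac{1}{4} \cdot 21 \cdot 49\right) + \frac{68}{125}} = \frac{\left(2204 + 793\right) + 889}{\left(-2 + \frac{1}{4} \cdot 2401 + \frac{1029}{4}\right) + \frac{68}{125}} = \frac{2997 + 889}{\left(-2 + \frac{2401}{4} + \frac{1029}{4}\right) + \frac{68}{125}} = \frac{3886}{\frac{1711}{2} + \frac{68}{125}} = \frac{3886}{\frac{214011}{250}} = 3886 \cdot \frac{250}{214011} = \frac{971500}{214011}$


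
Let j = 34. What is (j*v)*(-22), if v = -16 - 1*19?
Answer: 26180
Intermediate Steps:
v = -35 (v = -16 - 19 = -35)
(j*v)*(-22) = (34*(-35))*(-22) = -1190*(-22) = 26180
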